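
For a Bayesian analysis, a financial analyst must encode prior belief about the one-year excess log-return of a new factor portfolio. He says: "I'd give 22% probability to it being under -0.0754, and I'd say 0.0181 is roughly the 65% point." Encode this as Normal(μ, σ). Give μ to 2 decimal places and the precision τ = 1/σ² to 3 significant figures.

For Normal(μ,σ), the p-quantile is μ + z_p·σ. Here z_{0.22} = -0.7722, z_{0.65} = 0.3853.
So -0.0754 = μ − 0.7722σ and 0.0181 = μ + 0.3853σ.
Subtracting: σ = (0.0181 − -0.0754)/(0.3853 − (-0.7722)) = 0.08.
Then μ = -0.0754 − (-0.7722)·0.08 = -0.01.
Precision τ = 1/σ² = 1/0.08078² = 153.

μ = -0.01, τ = 153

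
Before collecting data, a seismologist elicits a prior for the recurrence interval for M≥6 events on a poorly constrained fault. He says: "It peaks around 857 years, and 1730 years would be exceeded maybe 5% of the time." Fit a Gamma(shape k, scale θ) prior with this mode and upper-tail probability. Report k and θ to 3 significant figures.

k ≈ 6.61, θ ≈ 153

Gamma(k,θ) with k>1 has mode (k−1)θ, so θ = 857/(k−1).
Need P(X < 1730) = 0.95 with θ tied to k this way. Start at k = 2, θ = 857: P(X<1730) ≈ 0.599.
Too low — raise k to concentrate. Iterating converges to k ≈ 6.61.
Then θ = 857/(6.61−1) ≈ 153.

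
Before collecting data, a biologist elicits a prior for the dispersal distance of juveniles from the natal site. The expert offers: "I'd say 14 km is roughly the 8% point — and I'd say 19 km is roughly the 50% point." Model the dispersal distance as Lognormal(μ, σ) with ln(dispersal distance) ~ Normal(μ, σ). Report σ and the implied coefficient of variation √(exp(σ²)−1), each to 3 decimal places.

σ ≈ 0.217, CV ≈ 0.220

If T ~ Lognormal(μ,σ) then ln T ~ Normal(μ,σ), so the p-quantile of ln T is μ + z_p·σ.
ln(14) = 2.639 and ln(19) = 2.944; z_{0.08} = -1.405, z_{0.5} = 0.
σ = (2.944 − 2.639)/(0 − (-1.405)) = 0.217.
μ = 2.639 − (-1.405)·0.217 = 2.944.
CV = √(exp(σ²)−1) = √(exp(0.0472)−1) = 0.220.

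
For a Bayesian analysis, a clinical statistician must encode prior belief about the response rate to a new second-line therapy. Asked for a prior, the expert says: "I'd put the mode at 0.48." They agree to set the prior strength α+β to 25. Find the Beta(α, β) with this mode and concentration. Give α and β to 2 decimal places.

α = 12.04, β = 12.96

For α,β > 1 the Beta mode is (α−1)/(α+β−2). With α+β = 25, the mode is (α−1)/23.
Set (α−1)/23 = 0.48 → α = 1 + 0.48·23 = 12.04.
β = 25 − α = 12.96.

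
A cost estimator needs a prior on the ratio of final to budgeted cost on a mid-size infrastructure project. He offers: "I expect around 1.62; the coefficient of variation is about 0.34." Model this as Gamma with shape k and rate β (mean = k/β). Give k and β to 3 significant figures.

For Gamma(k, rate β): mean = k/β, variance = k/β², so CV = 1/√k.
CV = 0.34, hence k = 1/CV² = 8.65.
Then β = k/mean = 8.65/1.62 = 5.34.

k ≈ 8.65, β ≈ 5.34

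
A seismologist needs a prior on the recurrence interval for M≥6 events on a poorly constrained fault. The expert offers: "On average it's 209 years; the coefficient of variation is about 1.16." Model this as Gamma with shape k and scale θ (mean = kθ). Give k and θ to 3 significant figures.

k ≈ 0.743, θ ≈ 281

For Gamma(k, scale θ): mean = kθ, variance = kθ², so CV = 1/√k.
CV = 1.16, hence k = 1/CV² = 0.743.
Then θ = mean/k = 209/0.743 = 281.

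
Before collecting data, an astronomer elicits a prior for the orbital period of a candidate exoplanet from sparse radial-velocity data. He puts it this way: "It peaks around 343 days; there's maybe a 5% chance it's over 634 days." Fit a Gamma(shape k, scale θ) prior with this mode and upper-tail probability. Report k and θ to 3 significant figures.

k ≈ 8.38, θ ≈ 46.5

Gamma(k,θ) with k>1 has mode (k−1)θ, so θ = 343/(k−1).
Need P(X < 634) = 0.95 with θ tied to k this way. Start at k = 2, θ = 343: P(X<634) ≈ 0.551.
Too low — raise k to concentrate. Iterating converges to k ≈ 8.38.
Then θ = 343/(8.38−1) ≈ 46.5.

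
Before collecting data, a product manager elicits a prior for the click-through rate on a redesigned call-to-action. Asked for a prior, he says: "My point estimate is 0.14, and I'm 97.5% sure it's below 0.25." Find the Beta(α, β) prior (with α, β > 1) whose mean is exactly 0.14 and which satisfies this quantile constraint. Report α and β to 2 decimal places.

With mean 0.14 fixed, write α = 0.14s, β = 0.86s where s = α+β.
Need P(θ < 0.25) = 0.975 under Beta(0.14s, 0.86s). Normal approximation: (q−m)/√(m(1−m)/s) ≈ z_{0.975} = 1.96, so s ≈ 0.14·0.86·(1.96)²/(0.25−0.14)² = 38.2.
At s = 38.2: P(θ<0.25) ≈ 0.961. Adjusting to match 0.975 gives s ≈ 48.09.
So α = 0.14·48.09 ≈ 6.73, β = 0.86·48.09 ≈ 41.36.

α ≈ 6.73, β ≈ 41.36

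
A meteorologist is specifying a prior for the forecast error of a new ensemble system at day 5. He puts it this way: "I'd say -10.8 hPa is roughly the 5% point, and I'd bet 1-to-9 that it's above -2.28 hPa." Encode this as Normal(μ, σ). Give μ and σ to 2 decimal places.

For Normal(μ,σ), the p-quantile is μ + z_p·σ. Here z_{0.05} = -1.645, z_{0.9} = 1.282.
So -10.8 = μ − 1.645σ and -2.28 = μ + 1.282σ.
Subtracting: σ = (-2.28 − -10.8)/(1.282 − (-1.645)) = 2.91.
Then μ = -10.8 − (-1.645)·2.91 = -6.01.

μ = -6.01, σ = 2.91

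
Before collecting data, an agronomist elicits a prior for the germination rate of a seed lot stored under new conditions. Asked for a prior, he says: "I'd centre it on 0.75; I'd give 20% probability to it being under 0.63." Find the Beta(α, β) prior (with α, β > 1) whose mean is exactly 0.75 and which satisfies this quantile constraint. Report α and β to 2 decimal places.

α ≈ 6.09, β ≈ 2.03

With mean 0.75 fixed, write α = 0.75s, β = 0.25s where s = α+β.
Need P(θ < 0.63) = 0.2 under Beta(0.75s, 0.25s). Normal approximation: (q−m)/√(m(1−m)/s) ≈ z_{0.2} = -0.842, so s ≈ 0.75·0.25·(-0.842)²/(0.63−0.75)² = 9.2.
At s = 9.2: P(θ<0.63) ≈ 0.189. Adjusting to match 0.2 gives s ≈ 8.13.
So α = 0.75·8.13 ≈ 6.09, β = 0.25·8.13 ≈ 2.03.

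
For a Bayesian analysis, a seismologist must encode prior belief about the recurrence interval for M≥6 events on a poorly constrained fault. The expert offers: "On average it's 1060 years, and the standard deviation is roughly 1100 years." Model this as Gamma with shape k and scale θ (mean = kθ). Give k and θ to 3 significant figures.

For Gamma(k, scale θ): mean = kθ, variance = kθ², so CV = 1/√k.
CV = SD/mean = 1100/1060 = 1.038, hence k = 1/CV² = 0.929.
Then θ = mean/k = 1060/0.929 = 1140.

k ≈ 0.929, θ ≈ 1140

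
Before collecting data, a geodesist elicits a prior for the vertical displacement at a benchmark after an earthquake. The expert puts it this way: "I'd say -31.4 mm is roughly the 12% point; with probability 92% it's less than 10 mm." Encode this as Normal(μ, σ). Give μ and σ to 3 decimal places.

For Normal(μ,σ), the p-quantile is μ + z_p·σ. Here z_{0.12} = -1.175, z_{0.92} = 1.405.
So -31.4 = μ − 1.175σ and 10 = μ + 1.405σ.
Subtracting: σ = (10 − -31.4)/(1.405 − (-1.175)) = 16.046.
Then μ = -31.4 − (-1.175)·16.046 = -12.546.

μ = -12.546, σ = 16.046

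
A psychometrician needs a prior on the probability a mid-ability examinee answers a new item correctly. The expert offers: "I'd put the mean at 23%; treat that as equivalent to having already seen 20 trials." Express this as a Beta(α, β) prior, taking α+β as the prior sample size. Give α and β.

α = 4.6, β = 15.4

Under the effective-sample-size interpretation, Beta(α, β) has prior mean α/(α+β) and prior sample size α+β.
So α+β = 20 and α/(α+β) = 0.23, giving α = 0.23·20 = 4.6 and β = 20 − 4.6 = 15.4.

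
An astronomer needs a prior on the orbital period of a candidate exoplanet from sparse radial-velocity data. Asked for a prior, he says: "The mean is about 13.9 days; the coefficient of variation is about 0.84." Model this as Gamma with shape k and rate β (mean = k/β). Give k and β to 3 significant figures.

For Gamma(k, rate β): mean = k/β, variance = k/β², so CV = 1/√k.
CV = 0.84, hence k = 1/CV² = 1.42.
Then β = k/mean = 1.42/13.9 = 0.102.

k ≈ 1.42, β ≈ 0.102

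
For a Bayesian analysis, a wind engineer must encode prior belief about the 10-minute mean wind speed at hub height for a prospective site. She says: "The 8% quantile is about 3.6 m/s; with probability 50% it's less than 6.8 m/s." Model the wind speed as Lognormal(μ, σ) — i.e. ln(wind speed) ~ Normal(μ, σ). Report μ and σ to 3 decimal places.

μ ≈ 1.917, σ ≈ 0.453

If T ~ Lognormal(μ,σ) then ln T ~ Normal(μ,σ), so the p-quantile of ln T is μ + z_p·σ.
ln(3.6) = 1.281 and ln(6.8) = 1.917; z_{0.08} = -1.405, z_{0.5} = 0.
σ = (1.917 − 1.281)/(0 − (-1.405)) = 0.453.
μ = 1.281 − (-1.405)·0.453 = 1.917.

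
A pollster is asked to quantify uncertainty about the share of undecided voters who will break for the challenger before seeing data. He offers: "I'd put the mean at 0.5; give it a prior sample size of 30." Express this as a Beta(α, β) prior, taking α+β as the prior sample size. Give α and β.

Under the effective-sample-size interpretation, Beta(α, β) has prior mean α/(α+β) and prior sample size α+β.
So α+β = 30 and α/(α+β) = 0.5, giving α = 0.5·30 = 15 and β = 30 − 15 = 15.

α = 15, β = 15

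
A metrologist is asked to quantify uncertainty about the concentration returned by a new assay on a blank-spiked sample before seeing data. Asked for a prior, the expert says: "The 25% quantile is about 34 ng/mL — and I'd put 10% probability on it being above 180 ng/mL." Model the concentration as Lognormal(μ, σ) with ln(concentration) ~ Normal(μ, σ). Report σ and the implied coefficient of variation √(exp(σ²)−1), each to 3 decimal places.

σ ≈ 0.852, CV ≈ 1.033

If T ~ Lognormal(μ,σ) then ln T ~ Normal(μ,σ), so the p-quantile of ln T is μ + z_p·σ.
ln(34) = 3.526 and ln(180) = 5.193; z_{0.25} = -0.6745, z_{0.9} = 1.282.
σ = (5.193 − 3.526)/(1.282 − (-0.6745)) = 0.852.
μ = 3.526 − (-0.6745)·0.852 = 4.101.
CV = √(exp(σ²)−1) = √(exp(0.7259)−1) = 1.033.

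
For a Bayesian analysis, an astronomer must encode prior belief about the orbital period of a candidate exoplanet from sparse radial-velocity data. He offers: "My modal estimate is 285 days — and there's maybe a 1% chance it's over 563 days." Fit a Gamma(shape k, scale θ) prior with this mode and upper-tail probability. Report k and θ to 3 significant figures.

Gamma(k,θ) with k>1 has mode (k−1)θ, so θ = 285/(k−1).
Need P(X < 563) = 0.99 with θ tied to k this way. Start at k = 2, θ = 285: P(X<563) ≈ 0.587.
Too low — raise k to concentrate. Iterating converges to k ≈ 11.6.
Then θ = 285/(11.6−1) ≈ 26.8.

k ≈ 11.6, θ ≈ 26.8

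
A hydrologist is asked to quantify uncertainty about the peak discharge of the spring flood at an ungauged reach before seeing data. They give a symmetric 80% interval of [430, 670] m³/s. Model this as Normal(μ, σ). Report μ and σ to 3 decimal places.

μ = 550.000, σ = 93.636

A symmetric 80% interval runs μ ± z·σ with z = 1.282.
Half-width = 120, so σ = 120/1.282 = 93.636.
μ is the interval midpoint, 550.000.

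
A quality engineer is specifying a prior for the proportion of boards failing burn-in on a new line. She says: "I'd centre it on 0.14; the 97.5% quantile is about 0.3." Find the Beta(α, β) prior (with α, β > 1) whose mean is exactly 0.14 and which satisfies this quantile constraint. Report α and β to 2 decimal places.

α ≈ 3.39, β ≈ 20.84

With mean 0.14 fixed, write α = 0.14s, β = 0.86s where s = α+β.
Need P(θ < 0.3) = 0.975 under Beta(0.14s, 0.86s). Normal approximation: (q−m)/√(m(1−m)/s) ≈ z_{0.975} = 1.96, so s ≈ 0.14·0.86·(1.96)²/(0.3−0.14)² = 18.1.
At s = 18.1: P(θ<0.3) ≈ 0.958. Adjusting to match 0.975 gives s ≈ 24.24.
So α = 0.14·24.24 ≈ 3.39, β = 0.86·24.24 ≈ 20.84.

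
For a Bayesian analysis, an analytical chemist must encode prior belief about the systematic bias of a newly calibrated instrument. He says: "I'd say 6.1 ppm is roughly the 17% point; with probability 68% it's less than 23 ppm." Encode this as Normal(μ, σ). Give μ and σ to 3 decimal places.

μ = 17.441, σ = 11.886

The p-quantile of Normal(μ,σ) is μ + z_p·σ, with z_{0.17} = -0.9542 and z_{0.68} = 0.4677.
Eliminate σ: μ = (z₂·x₁ − z₁·x₂)/(z₂ − z₁) = (0.4677·6.1 − (-0.9542)·23)/1.422 = 17.441.
Then σ = (x₂ − x₁)/(z₂ − z₁) = (23 − 6.1)/1.422 = 11.886.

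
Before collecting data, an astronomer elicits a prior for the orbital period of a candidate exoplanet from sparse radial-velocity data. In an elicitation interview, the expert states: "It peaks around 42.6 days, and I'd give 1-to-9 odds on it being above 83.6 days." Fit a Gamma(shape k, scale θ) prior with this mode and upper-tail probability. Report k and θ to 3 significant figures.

k ≈ 5.21, θ ≈ 10.1

Gamma(k,θ) with k>1 has mode (k−1)θ, so θ = 42.6/(k−1).
Need P(X < 83.6) = 0.9 with θ tied to k this way. Start at k = 2, θ = 42.6: P(X<83.6) ≈ 0.584.
Too low — raise k to concentrate. Iterating converges to k ≈ 5.21.
Then θ = 42.6/(5.21−1) ≈ 10.1.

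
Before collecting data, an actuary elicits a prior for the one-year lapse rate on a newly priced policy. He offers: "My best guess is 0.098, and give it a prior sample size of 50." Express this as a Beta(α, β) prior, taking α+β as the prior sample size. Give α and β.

α = 4.9, β = 45.1

Under the effective-sample-size interpretation, Beta(α, β) has prior mean α/(α+β) and prior sample size α+β.
So α+β = 50 and α/(α+β) = 0.098, giving α = 0.098·50 = 4.9 and β = 50 − 4.9 = 45.1.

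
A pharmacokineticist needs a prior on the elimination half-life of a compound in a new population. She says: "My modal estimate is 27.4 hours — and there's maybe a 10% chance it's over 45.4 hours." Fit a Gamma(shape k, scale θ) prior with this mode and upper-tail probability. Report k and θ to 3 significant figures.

Gamma(k,θ) with k>1 has mode (k−1)θ, so θ = 27.4/(k−1).
Need P(X < 45.4) = 0.9 with θ tied to k this way. Start at k = 2, θ = 27.4: P(X<45.4) ≈ 0.493.
Too low — raise k to concentrate. Iterating converges to k ≈ 8.4.
Then θ = 27.4/(8.4−1) ≈ 3.7.

k ≈ 8.4, θ ≈ 3.7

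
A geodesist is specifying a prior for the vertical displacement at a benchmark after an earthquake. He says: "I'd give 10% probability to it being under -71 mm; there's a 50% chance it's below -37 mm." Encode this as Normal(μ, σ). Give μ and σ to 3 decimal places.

The p-quantile of Normal(μ,σ) is μ + z_p·σ, with z_{0.1} = -1.282 and z_{0.5} = 0.
Eliminate σ: μ = (z₂·x₁ − z₁·x₂)/(z₂ − z₁) = (0·-71 − (-1.282)·-37)/1.282 = -37.000.
Then σ = (x₂ − x₁)/(z₂ − z₁) = (-37 − -71)/1.282 = 26.530.

μ = -37.000, σ = 26.530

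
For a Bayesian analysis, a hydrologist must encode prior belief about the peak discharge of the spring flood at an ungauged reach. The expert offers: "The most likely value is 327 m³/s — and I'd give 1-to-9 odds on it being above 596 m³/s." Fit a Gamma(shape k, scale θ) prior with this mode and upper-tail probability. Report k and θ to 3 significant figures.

k ≈ 6.29, θ ≈ 61.8

Gamma(k,θ) with k>1 has mode (k−1)θ, so θ = 327/(k−1).
Need P(X < 596) = 0.9 with θ tied to k this way. Start at k = 2, θ = 327: P(X<596) ≈ 0.544.
Too low — raise k to concentrate. Iterating converges to k ≈ 6.29.
Then θ = 327/(6.29−1) ≈ 61.8.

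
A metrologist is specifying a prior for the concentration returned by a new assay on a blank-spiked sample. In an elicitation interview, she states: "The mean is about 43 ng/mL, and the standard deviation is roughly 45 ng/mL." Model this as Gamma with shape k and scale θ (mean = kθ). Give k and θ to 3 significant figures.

For Gamma(k, scale θ): mean = kθ, variance = kθ², so CV = 1/√k.
CV = SD/mean = 45/43 = 1.047, hence k = 1/CV² = 0.913.
Then θ = mean/k = 43/0.913 = 47.1.

k ≈ 0.913, θ ≈ 47.1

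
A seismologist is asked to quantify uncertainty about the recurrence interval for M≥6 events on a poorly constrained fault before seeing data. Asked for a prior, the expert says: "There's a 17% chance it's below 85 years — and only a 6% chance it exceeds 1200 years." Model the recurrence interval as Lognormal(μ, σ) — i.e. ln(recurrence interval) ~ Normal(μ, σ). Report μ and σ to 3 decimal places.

μ ≈ 5.449, σ ≈ 1.055

If T ~ Lognormal(μ,σ) then ln T ~ Normal(μ,σ), so the p-quantile of ln T is μ + z_p·σ.
ln(85) = 4.443 and ln(1200) = 7.09; z_{0.17} = -0.9542, z_{0.94} = 1.555.
σ = (7.09 − 4.443)/(1.555 − (-0.9542)) = 1.055.
μ = 4.443 − (-0.9542)·1.055 = 5.449.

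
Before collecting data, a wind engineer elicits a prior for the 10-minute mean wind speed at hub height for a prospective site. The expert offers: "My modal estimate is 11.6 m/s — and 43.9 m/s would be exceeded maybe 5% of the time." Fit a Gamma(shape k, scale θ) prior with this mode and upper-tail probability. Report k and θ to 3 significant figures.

Gamma(k,θ) with k>1 has mode (k−1)θ, so θ = 11.6/(k−1).
Need P(X < 43.9) = 0.95 with θ tied to k this way. Start at k = 2, θ = 11.6: P(X<43.9) ≈ 0.891.
Too low — raise k to concentrate. Iterating converges to k ≈ 2.44.
Then θ = 11.6/(2.44−1) ≈ 8.07.

k ≈ 2.44, θ ≈ 8.07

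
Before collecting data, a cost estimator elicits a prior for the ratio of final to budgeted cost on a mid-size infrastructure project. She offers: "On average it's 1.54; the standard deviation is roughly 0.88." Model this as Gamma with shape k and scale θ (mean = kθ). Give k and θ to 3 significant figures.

k ≈ 3.06, θ ≈ 0.503

For Gamma(k, scale θ): mean = kθ, variance = kθ², so CV = 1/√k.
CV = SD/mean = 0.88/1.54 = 0.5714, hence k = 1/CV² = 3.06.
Then θ = mean/k = 1.54/3.06 = 0.503.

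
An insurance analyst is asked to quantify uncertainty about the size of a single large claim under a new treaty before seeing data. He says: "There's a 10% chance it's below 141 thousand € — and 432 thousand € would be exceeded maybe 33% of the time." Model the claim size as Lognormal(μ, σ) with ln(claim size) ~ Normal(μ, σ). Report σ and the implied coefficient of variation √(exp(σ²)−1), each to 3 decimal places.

σ ≈ 0.650, CV ≈ 0.726

If T ~ Lognormal(μ,σ) then ln T ~ Normal(μ,σ), so the p-quantile of ln T is μ + z_p·σ.
ln(141) = 4.949 and ln(432) = 6.068; z_{0.1} = -1.282, z_{0.67} = 0.4399.
σ = (6.068 − 4.949)/(0.4399 − (-1.282)) = 0.650.
μ = 4.949 − (-1.282)·0.650 = 5.782.
CV = √(exp(σ²)−1) = √(exp(0.4230)−1) = 0.726.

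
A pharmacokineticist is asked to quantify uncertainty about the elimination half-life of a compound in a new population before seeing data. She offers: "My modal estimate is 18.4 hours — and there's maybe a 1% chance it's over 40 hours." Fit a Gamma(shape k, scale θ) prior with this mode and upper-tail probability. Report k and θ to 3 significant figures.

Gamma(k,θ) with k>1 has mode (k−1)θ, so θ = 18.4/(k−1).
Need P(X < 40) = 0.99 with θ tied to k this way. Start at k = 2, θ = 18.4: P(X<40) ≈ 0.639.
Too low — raise k to concentrate. Iterating converges to k ≈ 9.01.
Then θ = 18.4/(9.01−1) ≈ 2.3.

k ≈ 9.01, θ ≈ 2.3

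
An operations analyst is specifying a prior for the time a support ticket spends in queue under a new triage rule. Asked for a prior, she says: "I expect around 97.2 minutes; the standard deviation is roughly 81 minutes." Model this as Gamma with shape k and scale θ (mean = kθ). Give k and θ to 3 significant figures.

For Gamma(k, scale θ): mean = kθ, variance = kθ², so CV = 1/√k.
CV = SD/mean = 81/97.2 = 0.8333, hence k = 1/CV² = 1.44.
Then θ = mean/k = 97.2/1.44 = 67.5.

k ≈ 1.44, θ ≈ 67.5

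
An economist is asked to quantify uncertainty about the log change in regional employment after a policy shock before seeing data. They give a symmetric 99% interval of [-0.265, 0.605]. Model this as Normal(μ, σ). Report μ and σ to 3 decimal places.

A symmetric 99% interval runs μ ± z·σ with z = 2.576.
Half-width = 0.435, so σ = 0.435/2.576 = 0.169.
μ is the interval midpoint, 0.170.

μ = 0.170, σ = 0.169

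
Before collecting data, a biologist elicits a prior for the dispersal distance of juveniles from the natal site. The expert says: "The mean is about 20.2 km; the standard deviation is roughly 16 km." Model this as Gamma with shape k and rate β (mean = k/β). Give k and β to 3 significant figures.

k ≈ 1.59, β ≈ 0.0789

For Gamma(k, rate β): mean = k/β, variance = k/β², so CV = 1/√k.
CV = SD/mean = 16/20.2 = 0.7921, hence k = 1/CV² = 1.59.
Then β = k/mean = 1.59/20.2 = 0.0789.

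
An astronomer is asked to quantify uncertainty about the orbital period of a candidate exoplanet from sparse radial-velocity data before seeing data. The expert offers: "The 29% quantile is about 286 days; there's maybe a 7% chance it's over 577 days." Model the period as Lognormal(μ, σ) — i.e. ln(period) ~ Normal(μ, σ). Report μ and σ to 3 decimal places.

μ ≈ 5.847, σ ≈ 0.346

If T ~ Lognormal(μ,σ) then ln T ~ Normal(μ,σ), so the p-quantile of ln T is μ + z_p·σ.
ln(286) = 5.656 and ln(577) = 6.358; z_{0.29} = -0.5534, z_{0.93} = 1.476.
σ = (6.358 − 5.656)/(1.476 − (-0.5534)) = 0.346.
μ = 5.656 − (-0.5534)·0.346 = 5.847.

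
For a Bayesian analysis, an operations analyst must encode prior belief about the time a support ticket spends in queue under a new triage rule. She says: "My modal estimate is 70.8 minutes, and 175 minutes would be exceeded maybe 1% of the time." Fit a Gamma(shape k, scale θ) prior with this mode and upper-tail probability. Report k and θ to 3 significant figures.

k ≈ 6.75, θ ≈ 12.3

Gamma(k,θ) with k>1 has mode (k−1)θ, so θ = 70.8/(k−1).
Need P(X < 175) = 0.99 with θ tied to k this way. Start at k = 2, θ = 70.8: P(X<175) ≈ 0.707.
Too low — raise k to concentrate. Iterating converges to k ≈ 6.75.
Then θ = 70.8/(6.75−1) ≈ 12.3.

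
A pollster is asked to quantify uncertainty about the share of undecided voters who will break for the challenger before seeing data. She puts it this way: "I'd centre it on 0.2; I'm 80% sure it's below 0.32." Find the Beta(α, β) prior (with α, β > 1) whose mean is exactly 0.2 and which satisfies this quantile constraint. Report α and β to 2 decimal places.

With mean 0.2 fixed, write α = 0.2s, β = 0.8s where s = α+β.
Need P(θ < 0.32) = 0.8 under Beta(0.2s, 0.8s). Normal approximation: (q−m)/√(m(1−m)/s) ≈ z_{0.8} = 0.842, so s ≈ 0.2·0.8·(0.842)²/(0.32−0.2)² = 7.9.
At s = 7.9: P(θ<0.32) ≈ 0.817. Adjusting to match 0.8 gives s ≈ 6.22.
So α = 0.2·6.22 ≈ 1.24, β = 0.8·6.22 ≈ 4.98.

α ≈ 1.24, β ≈ 4.98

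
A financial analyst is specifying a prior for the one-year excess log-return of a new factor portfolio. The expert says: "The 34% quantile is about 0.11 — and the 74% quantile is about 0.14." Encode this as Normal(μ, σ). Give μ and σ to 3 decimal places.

The p-quantile of Normal(μ,σ) is μ + z_p·σ, with z_{0.34} = -0.4125 and z_{0.74} = 0.6433.
Eliminate σ: μ = (z₂·x₁ − z₁·x₂)/(z₂ − z₁) = (0.6433·0.11 − (-0.4125)·0.14)/1.056 = 0.122.
Then σ = (x₂ − x₁)/(z₂ − z₁) = (0.14 − 0.11)/1.056 = 0.028.

μ = 0.122, σ = 0.028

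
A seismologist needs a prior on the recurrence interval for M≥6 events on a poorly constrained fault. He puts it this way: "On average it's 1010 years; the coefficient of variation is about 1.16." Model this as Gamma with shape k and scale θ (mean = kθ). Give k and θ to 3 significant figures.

For Gamma(k, scale θ): mean = kθ, variance = kθ², so CV = 1/√k.
CV = 1.16, hence k = 1/CV² = 0.743.
Then θ = mean/k = 1010/0.743 = 1360.

k ≈ 0.743, θ ≈ 1360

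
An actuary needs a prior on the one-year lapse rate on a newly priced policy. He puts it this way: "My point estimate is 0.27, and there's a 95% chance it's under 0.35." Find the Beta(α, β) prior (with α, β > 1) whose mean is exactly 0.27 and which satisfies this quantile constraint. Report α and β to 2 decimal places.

α ≈ 23.96, β ≈ 64.78

With mean 0.27 fixed, write α = 0.27s, β = 0.73s where s = α+β.
Need P(θ < 0.35) = 0.95 under Beta(0.27s, 0.73s). Normal approximation: (q−m)/√(m(1−m)/s) ≈ z_{0.95} = 1.64, so s ≈ 0.27·0.73·(1.64)²/(0.35−0.27)² = 83.3.
At s = 83.3: P(θ<0.35) ≈ 0.945. Adjusting to match 0.95 gives s ≈ 88.73.
So α = 0.27·88.73 ≈ 23.96, β = 0.73·88.73 ≈ 64.78.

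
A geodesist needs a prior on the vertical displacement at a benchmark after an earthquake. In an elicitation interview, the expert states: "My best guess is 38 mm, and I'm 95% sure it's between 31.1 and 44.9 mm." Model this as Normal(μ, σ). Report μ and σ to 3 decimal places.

A symmetric 95% interval runs μ ± z·σ with z = 1.96.
Half-width = 6.9, so σ = 6.9/1.96 = 3.520.
μ is the stated best guess, 38.000.

μ = 38.000, σ = 3.520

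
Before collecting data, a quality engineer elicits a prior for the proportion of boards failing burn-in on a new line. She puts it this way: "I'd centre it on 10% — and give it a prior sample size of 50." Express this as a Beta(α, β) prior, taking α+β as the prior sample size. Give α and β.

Under the effective-sample-size interpretation, Beta(α, β) has prior mean α/(α+β) and prior sample size α+β.
So α+β = 50 and α/(α+β) = 0.1, giving α = 0.1·50 = 5 and β = 50 − 5 = 45.

α = 5, β = 45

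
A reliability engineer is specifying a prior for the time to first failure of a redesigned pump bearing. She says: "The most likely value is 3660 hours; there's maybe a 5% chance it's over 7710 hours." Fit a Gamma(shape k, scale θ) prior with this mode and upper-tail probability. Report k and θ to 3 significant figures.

k ≈ 5.97, θ ≈ 736

Gamma(k,θ) with k>1 has mode (k−1)θ, so θ = 3660/(k−1).
Need P(X < 7710) = 0.95 with θ tied to k this way. Start at k = 2, θ = 3660: P(X<7710) ≈ 0.622.
Too low — raise k to concentrate. Iterating converges to k ≈ 5.97.
Then θ = 3660/(5.97−1) ≈ 736.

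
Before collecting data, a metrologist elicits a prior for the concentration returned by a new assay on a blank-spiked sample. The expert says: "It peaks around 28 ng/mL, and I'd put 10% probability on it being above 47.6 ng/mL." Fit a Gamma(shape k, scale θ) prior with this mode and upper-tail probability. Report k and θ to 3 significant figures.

k ≈ 7.72, θ ≈ 4.16

Gamma(k,θ) with k>1 has mode (k−1)θ, so θ = 28/(k−1).
Need P(X < 47.6) = 0.9 with θ tied to k this way. Start at k = 2, θ = 28: P(X<47.6) ≈ 0.507.
Too low — raise k to concentrate. Iterating converges to k ≈ 7.72.
Then θ = 28/(7.72−1) ≈ 4.16.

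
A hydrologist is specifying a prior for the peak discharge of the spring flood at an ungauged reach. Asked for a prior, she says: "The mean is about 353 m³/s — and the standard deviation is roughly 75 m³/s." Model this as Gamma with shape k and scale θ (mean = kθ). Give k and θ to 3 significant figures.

For Gamma(k, scale θ): mean = kθ, variance = kθ², so CV = 1/√k.
CV = SD/mean = 75/353 = 0.2125, hence k = 1/CV² = 22.2.
Then θ = mean/k = 353/22.2 = 15.9.

k ≈ 22.2, θ ≈ 15.9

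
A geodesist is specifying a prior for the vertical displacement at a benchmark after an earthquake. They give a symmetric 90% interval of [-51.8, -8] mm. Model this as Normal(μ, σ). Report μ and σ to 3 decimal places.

A symmetric 90% interval runs μ ± z·σ with z = 1.645.
Half-width = 21.9, so σ = 21.9/1.645 = 13.314.
μ is the interval midpoint, -29.900.

μ = -29.900, σ = 13.314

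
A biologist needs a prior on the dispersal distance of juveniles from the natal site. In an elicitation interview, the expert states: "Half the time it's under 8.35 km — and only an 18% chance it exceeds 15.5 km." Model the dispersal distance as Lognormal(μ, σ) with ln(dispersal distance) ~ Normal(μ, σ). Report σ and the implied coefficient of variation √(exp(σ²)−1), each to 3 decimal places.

If T ~ Lognormal(μ,σ) then ln T ~ Normal(μ,σ), so the p-quantile of ln T is μ + z_p·σ.
ln(8.35) = 2.122 and ln(15.5) = 2.741; z_{0.5} = 0, z_{0.82} = 0.9154.
σ = (2.741 − 2.122)/(0.9154 − (0)) = 0.676.
μ = 2.122 − (0)·0.676 = 2.122.
CV = √(exp(σ²)−1) = √(exp(0.4567)−1) = 0.761.

σ ≈ 0.676, CV ≈ 0.761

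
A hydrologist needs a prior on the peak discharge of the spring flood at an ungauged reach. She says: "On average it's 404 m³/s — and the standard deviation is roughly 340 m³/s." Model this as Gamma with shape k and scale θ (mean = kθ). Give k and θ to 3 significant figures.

For Gamma(k, scale θ): mean = kθ, variance = kθ², so CV = 1/√k.
CV = SD/mean = 340/404 = 0.8416, hence k = 1/CV² = 1.41.
Then θ = mean/k = 404/1.41 = 286.

k ≈ 1.41, θ ≈ 286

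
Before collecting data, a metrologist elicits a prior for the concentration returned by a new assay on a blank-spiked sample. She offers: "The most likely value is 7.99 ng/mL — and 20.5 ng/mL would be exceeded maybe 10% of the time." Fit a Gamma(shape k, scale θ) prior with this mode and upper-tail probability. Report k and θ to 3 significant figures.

k ≈ 3.16, θ ≈ 3.7

Gamma(k,θ) with k>1 has mode (k−1)θ, so θ = 7.99/(k−1).
Need P(X < 20.5) = 0.9 with θ tied to k this way. Start at k = 2, θ = 7.99: P(X<20.5) ≈ 0.726.
Too low — raise k to concentrate. Iterating converges to k ≈ 3.16.
Then θ = 7.99/(3.16−1) ≈ 3.7.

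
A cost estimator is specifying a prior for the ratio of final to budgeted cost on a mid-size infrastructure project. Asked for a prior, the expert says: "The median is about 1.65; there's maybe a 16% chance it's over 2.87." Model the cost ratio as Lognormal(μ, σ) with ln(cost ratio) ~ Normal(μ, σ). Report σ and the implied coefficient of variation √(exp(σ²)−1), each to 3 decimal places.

If T ~ Lognormal(μ,σ) then ln T ~ Normal(μ,σ), so the p-quantile of ln T is μ + z_p·σ.
ln(1.65) = 0.5008 and ln(2.87) = 1.054; z_{0.5} = 0, z_{0.84} = 0.9945.
σ = (1.054 − 0.5008)/(0.9945 − (0)) = 0.557.
μ = 0.5008 − (0)·0.557 = 0.501.
CV = √(exp(σ²)−1) = √(exp(0.3098)−1) = 0.603.

σ ≈ 0.557, CV ≈ 0.603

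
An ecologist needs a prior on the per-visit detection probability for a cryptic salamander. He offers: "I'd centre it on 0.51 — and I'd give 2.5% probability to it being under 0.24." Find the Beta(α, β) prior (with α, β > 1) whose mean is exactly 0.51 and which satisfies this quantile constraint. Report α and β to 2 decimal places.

α ≈ 6.00, β ≈ 5.77

With mean 0.51 fixed, write α = 0.51s, β = 0.49s where s = α+β.
Need P(θ < 0.24) = 0.025 under Beta(0.51s, 0.49s). Normal approximation: (q−m)/√(m(1−m)/s) ≈ z_{0.025} = -1.96, so s ≈ 0.51·0.49·(-1.96)²/(0.24−0.51)² = 13.2.
At s = 13.2: P(θ<0.24) ≈ 0.019. Adjusting to match 0.025 gives s ≈ 11.77.
So α = 0.51·11.77 ≈ 6.00, β = 0.49·11.77 ≈ 5.77.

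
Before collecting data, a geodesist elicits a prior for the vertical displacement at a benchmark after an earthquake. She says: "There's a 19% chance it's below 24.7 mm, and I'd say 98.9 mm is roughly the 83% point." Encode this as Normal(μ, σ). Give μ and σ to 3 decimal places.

The p-quantile of Normal(μ,σ) is μ + z_p·σ, with z_{0.19} = -0.8779 and z_{0.83} = 0.9542.
Eliminate σ: μ = (z₂·x₁ − z₁·x₂)/(z₂ − z₁) = (0.9542·24.7 − (-0.8779)·98.9)/1.832 = 60.256.
Then σ = (x₂ − x₁)/(z₂ − z₁) = (98.9 − 24.7)/1.832 = 40.501.

μ = 60.256, σ = 40.501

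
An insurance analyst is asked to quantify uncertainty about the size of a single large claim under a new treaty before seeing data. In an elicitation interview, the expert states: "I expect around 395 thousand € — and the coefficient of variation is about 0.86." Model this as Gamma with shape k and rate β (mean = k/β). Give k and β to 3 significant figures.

For Gamma(k, rate β): mean = k/β, variance = k/β², so CV = 1/√k.
CV = 0.86, hence k = 1/CV² = 1.35.
Then β = k/mean = 1.35/395 = 0.00342.

k ≈ 1.35, β ≈ 0.00342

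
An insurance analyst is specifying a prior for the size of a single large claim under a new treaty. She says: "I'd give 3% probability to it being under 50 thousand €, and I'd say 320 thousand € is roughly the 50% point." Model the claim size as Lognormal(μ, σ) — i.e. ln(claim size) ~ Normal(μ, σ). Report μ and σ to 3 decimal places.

μ ≈ 5.768, σ ≈ 0.987

If T ~ Lognormal(μ,σ) then ln T ~ Normal(μ,σ), so the p-quantile of ln T is μ + z_p·σ.
ln(50) = 3.912 and ln(320) = 5.768; z_{0.03} = -1.881, z_{0.5} = 0.
σ = (5.768 − 3.912)/(0 − (-1.881)) = 0.987.
μ = 3.912 − (-1.881)·0.987 = 5.768.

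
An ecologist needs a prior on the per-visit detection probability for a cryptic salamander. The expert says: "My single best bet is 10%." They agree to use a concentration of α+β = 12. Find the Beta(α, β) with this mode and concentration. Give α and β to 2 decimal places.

α = 2.00, β = 10.00

For α,β > 1 the Beta mode is (α−1)/(α+β−2). With α+β = 12, the mode is (α−1)/10.
Set (α−1)/10 = 0.1 → α = 1 + 0.1·10 = 2.00.
β = 12 − α = 10.00.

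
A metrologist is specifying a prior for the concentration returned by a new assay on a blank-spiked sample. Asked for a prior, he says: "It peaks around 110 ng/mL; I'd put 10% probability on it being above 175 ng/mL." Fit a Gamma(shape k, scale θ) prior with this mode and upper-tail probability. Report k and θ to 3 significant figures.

k ≈ 9.71, θ ≈ 12.6

Gamma(k,θ) with k>1 has mode (k−1)θ, so θ = 110/(k−1).
Need P(X < 175) = 0.9 with θ tied to k this way. Start at k = 2, θ = 110: P(X<175) ≈ 0.472.
Too low — raise k to concentrate. Iterating converges to k ≈ 9.71.
Then θ = 110/(9.71−1) ≈ 12.6.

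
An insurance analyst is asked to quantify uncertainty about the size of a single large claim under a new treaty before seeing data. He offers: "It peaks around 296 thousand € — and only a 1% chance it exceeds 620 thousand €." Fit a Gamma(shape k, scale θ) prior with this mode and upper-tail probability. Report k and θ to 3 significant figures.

k ≈ 9.91, θ ≈ 33.2

Gamma(k,θ) with k>1 has mode (k−1)θ, so θ = 296/(k−1).
Need P(X < 620) = 0.99 with θ tied to k this way. Start at k = 2, θ = 296: P(X<620) ≈ 0.619.
Too low — raise k to concentrate. Iterating converges to k ≈ 9.91.
Then θ = 296/(9.91−1) ≈ 33.2.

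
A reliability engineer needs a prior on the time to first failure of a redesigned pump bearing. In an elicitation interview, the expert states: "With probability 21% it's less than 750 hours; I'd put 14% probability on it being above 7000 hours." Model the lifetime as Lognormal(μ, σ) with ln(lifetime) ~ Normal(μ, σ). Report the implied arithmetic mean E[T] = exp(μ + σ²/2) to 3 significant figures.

If T ~ Lognormal(μ,σ) then ln T ~ Normal(μ,σ), so the p-quantile of ln T is μ + z_p·σ.
ln(750) = 6.62 and ln(7000) = 8.854; z_{0.21} = -0.8064, z_{0.86} = 1.08.
σ = (8.854 − 6.62)/(1.08 − (-0.8064)) = 1.184.
μ = 6.62 − (-0.8064)·1.184 = 7.575.
E[T] = exp(μ + σ²/2) = exp(7.575 + 0.7007) = 3930 hours.

E[T] ≈ 3930 hours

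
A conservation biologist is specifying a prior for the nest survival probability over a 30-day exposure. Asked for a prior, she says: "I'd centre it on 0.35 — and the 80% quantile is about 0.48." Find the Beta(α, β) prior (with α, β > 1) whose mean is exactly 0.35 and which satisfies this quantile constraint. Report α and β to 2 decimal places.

With mean 0.35 fixed, write α = 0.35s, β = 0.65s where s = α+β.
Need P(θ < 0.48) = 0.8 under Beta(0.35s, 0.65s). Normal approximation: (q−m)/√(m(1−m)/s) ≈ z_{0.8} = 0.842, so s ≈ 0.35·0.65·(0.842)²/(0.48−0.35)² = 9.5.
At s = 9.5: P(θ<0.48) ≈ 0.805. Adjusting to match 0.8 gives s ≈ 9.13.
So α = 0.35·9.13 ≈ 3.20, β = 0.65·9.13 ≈ 5.93.

α ≈ 3.20, β ≈ 5.93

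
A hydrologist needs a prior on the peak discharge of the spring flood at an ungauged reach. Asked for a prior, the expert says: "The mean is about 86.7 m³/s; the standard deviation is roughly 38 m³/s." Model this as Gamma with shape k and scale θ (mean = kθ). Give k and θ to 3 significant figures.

k ≈ 5.21, θ ≈ 16.7

For Gamma(k, scale θ): mean = kθ, variance = kθ², so CV = 1/√k.
CV = SD/mean = 38/86.7 = 0.4383, hence k = 1/CV² = 5.21.
Then θ = mean/k = 86.7/5.21 = 16.7.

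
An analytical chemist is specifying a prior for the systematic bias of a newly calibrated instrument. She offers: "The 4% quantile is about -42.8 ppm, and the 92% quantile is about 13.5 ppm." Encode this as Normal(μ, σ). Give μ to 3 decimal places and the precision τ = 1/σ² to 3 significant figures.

The p-quantile of Normal(μ,σ) is μ + z_p·σ, with z_{0.04} = -1.751 and z_{0.92} = 1.405.
Eliminate σ: μ = (z₂·x₁ − z₁·x₂)/(z₂ − z₁) = (1.405·-42.8 − (-1.751)·13.5)/3.156 = -11.567.
Then σ = (x₂ − x₁)/(z₂ − z₁) = (13.5 − -42.8)/3.156 = 17.840.
Precision τ = 1/σ² = 1/17.84² = 0.00314.

μ = -11.567, τ = 0.00314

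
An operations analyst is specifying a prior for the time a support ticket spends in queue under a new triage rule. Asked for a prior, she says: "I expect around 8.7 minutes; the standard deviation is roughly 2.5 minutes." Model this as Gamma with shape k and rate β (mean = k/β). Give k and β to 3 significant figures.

For Gamma(k, rate β): mean = k/β, variance = k/β², so CV = 1/√k.
CV = SD/mean = 2.5/8.7 = 0.2874, hence k = 1/CV² = 12.1.
Then β = k/mean = 12.1/8.7 = 1.39.

k ≈ 12.1, β ≈ 1.39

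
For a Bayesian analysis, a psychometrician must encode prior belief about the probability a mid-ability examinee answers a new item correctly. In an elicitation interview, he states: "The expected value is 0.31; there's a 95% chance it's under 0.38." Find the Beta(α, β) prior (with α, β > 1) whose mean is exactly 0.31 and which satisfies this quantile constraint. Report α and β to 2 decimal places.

α ≈ 38.21, β ≈ 85.05

With mean 0.31 fixed, write α = 0.31s, β = 0.69s where s = α+β.
Need P(θ < 0.38) = 0.95 under Beta(0.31s, 0.69s). Normal approximation: (q−m)/√(m(1−m)/s) ≈ z_{0.95} = 1.64, so s ≈ 0.31·0.69·(1.64)²/(0.38−0.31)² = 118.1.
At s = 118.1: P(θ<0.38) ≈ 0.946. Adjusting to match 0.95 gives s ≈ 123.25.
So α = 0.31·123.25 ≈ 38.21, β = 0.69·123.25 ≈ 85.05.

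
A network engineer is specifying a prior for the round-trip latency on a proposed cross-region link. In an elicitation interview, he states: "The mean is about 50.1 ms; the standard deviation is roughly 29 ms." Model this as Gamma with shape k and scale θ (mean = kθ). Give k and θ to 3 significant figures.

For Gamma(k, scale θ): mean = kθ, variance = kθ², so CV = 1/√k.
CV = SD/mean = 29/50.1 = 0.5788, hence k = 1/CV² = 2.98.
Then θ = mean/k = 50.1/2.98 = 16.8.

k ≈ 2.98, θ ≈ 16.8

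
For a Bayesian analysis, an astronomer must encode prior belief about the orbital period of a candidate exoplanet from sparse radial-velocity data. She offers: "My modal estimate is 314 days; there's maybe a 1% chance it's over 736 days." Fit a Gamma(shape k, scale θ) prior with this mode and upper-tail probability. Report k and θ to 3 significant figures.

k ≈ 7.56, θ ≈ 47.9

Gamma(k,θ) with k>1 has mode (k−1)θ, so θ = 314/(k−1).
Need P(X < 736) = 0.99 with θ tied to k this way. Start at k = 2, θ = 314: P(X<736) ≈ 0.679.
Too low — raise k to concentrate. Iterating converges to k ≈ 7.56.
Then θ = 314/(7.56−1) ≈ 47.9.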